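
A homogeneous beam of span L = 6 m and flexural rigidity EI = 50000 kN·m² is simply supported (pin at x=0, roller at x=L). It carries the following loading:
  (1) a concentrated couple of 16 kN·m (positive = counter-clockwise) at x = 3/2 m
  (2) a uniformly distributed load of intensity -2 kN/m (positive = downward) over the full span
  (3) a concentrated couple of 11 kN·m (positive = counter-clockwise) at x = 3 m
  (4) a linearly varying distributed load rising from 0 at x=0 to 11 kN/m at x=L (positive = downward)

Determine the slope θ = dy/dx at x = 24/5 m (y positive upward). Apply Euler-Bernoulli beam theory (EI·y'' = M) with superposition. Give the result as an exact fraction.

Load 1 — applied couple M₀=16 kN·m at a=3/2 m (b=L-a=9/2):
  θ_1 = (M₀x²/(2L)-M₀(x-a)+C₁)/EI  [x>a] with C₁=M₀(3b²-L²)/(6L)=11 = (16·(24/5)²/(2·6)-16·((24/5)-(3/2))+11)/50000 = -277/1250000 rad
Load 2 — uniform load w=-2 kN/m over full span:
  θ_2 = -w(L³-6Lx²+4x³)/(24EI) = -(-2)·(6³-6·6·(24/5)²+4·(24/5)³)/(24·50000) = -891/3125000 rad
Load 3 — applied couple M₀=11 kN·m at a=3 m (b=L-a=3):
  θ_3 = (M₀x²/(2L)-M₀(x-a)+C₁)/EI  [x>a] with C₁=M₀(3b²-L²)/(6L)=-11/4 = (11·(24/5)²/(2·6)-11·((24/5)-3)+(-11/4))/50000 = -143/5000000 rad
Load 4 — triangular load w₀=11 kN/m (0→w₀ over full span):
  θ_4 = -w₀(7L⁴-30L²x²+15x⁴)/(360LEI) = -11·(7·6⁴-30·6²·(24/5)²+15·(24/5)⁴)/(360·6·50000) = 24981/31250000 rad
Superposition: θ = Σ θ_i = 33009/125000000 rad ≈ 0.000264 rad

θ(24/5) = 33009/125000000 rad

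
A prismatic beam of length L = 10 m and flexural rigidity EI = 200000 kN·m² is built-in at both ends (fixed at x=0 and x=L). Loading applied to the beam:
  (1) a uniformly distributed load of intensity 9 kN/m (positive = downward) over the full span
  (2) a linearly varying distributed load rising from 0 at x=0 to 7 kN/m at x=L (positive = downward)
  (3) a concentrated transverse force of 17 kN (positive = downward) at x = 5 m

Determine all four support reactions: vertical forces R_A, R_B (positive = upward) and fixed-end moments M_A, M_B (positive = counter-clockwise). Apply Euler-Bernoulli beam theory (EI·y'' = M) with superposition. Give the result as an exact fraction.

R_A = 64 kN, M_A = 1435/12 kN·m, R_B = 78 kN, M_B = -525/4 kN·m

Load 1 — uniform load w=9 kN/m over full span:
  R_A = wL/2 = 9·10/2 = 45 kN
  M_A = wL²/12 = 9·10²/12 = 75 kN·m
  R_B = wL/2 = 9·10/2 = 45 kN
  M_B = -wL²/12 = -9·10²/12 = -75 kN·m
Load 2 — triangular load w₀=7 kN/m (0→w₀ over full span):
  R_A = 3w₀L/20 = 3·7·10/20 = 21/2 kN
  M_A = w₀L²/30 = 7·10²/30 = 70/3 kN·m
  R_B = 7w₀L/20 = 7·7·10/20 = 49/2 kN
  M_B = -w₀L²/20 = -7·10²/20 = -35 kN·m
Load 3 — point force P=17 kN at a=5 m (b=L-a=5):
  R_A = Pb²(3a+b)/L³ = 17·5²·(3·5+5)/10³ = 17/2 kN
  M_A = Pab²/L² = 17·5·5²/10² = 85/4 kN·m
  R_B = Pa²(a+3b)/L³ = 17·5²·(5+3·5)/10³ = 17/2 kN
  M_B = -Pa²b/L² = -17·5²·5/10² = -85/4 kN·m
Superposition: R_A = 64 kN, M_A = 1435/12 kN·m, R_B = 78 kN, M_B = -525/4 kN·m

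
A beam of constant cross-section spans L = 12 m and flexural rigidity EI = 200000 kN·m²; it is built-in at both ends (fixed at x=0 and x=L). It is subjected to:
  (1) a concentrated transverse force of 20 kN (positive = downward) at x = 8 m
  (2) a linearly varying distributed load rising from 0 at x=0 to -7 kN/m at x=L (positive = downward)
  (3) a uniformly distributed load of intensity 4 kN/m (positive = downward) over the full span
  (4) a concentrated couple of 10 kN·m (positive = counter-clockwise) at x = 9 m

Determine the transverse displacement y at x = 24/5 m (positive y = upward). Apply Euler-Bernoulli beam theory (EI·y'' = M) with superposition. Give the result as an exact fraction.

y(24/5) = -1872623/2343750000 m

Load 1 — point force P=20 kN at a=8 m (b=L-a=4):
  y_1 = -Pb²x²(3aL-(3a+b)x)/(6L³EI)  [x≤a] = -20·4²·(24/5)²·(3·8·12-(3·8+4)·(24/5))/(6·12³·200000) = -128/234375 m
Load 2 — triangular load w₀=-7 kN/m (0→w₀ over full span):
  y_2 = -w₀x²(L-x)²(x+2L)/(120LEI) = -(-7)·(24/5)²·(12-(24/5))²·((24/5)+2·12)/(120·12·200000) = 40824/48828125 m
Load 3 — uniform load w=4 kN/m over full span:
  y_3 = -wx²(L-x)²/(24EI) = -4·(24/5)²·(12-(24/5))²/(24·200000) = -1944/1953125 m
Load 4 — applied couple M₀=10 kN·m at a=9 m (b=L-a=3):
  y_4 = (R_Ax³/6 - M_Ax²/2)/EI  [x≤a] with R_A=15/16, M_A=25/8 = ((15/16)·(24/5)³/6 - (25/8)·(24/5)²/2)/200000 = -117/1250000 m
Superposition: y = Σ y_i = -1872623/2343750000 m ≈ -0.000799 m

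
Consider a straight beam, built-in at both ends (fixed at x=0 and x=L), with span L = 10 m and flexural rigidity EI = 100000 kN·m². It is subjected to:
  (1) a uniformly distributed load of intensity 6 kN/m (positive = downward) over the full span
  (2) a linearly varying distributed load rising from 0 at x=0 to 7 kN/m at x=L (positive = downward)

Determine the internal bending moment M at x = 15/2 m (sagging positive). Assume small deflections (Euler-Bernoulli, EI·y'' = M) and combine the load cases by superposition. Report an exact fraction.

Load 1 — uniform load w=6 kN/m over full span:
  M_1 = wLx/2 - wL²/12 - wx²/2 = 6·10·(15/2)/2 - 6·10²/12 - 6·(15/2)²/2 = 25/4 kN·m
Load 2 — triangular load w₀=7 kN/m (0→w₀ over full span):
  M_2 = 3w₀Lx/20 - w₀L²/30 - w₀x³/(6L) = 3·7·10·(15/2)/20 - 7·10²/30 - 7·(15/2)³/(6·10) = 595/96 kN·m
Superposition: M = Σ M_i = 1195/96 kN·m ≈ 12.447917 kN·m

M(15/2) = 1195/96 kN·m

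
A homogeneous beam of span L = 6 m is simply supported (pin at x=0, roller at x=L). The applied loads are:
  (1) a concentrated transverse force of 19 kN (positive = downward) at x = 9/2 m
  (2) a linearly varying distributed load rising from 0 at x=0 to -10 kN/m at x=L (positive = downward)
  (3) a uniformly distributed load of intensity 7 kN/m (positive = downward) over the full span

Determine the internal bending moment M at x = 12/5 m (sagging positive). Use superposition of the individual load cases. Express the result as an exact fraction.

M(12/5) = 537/25 kN·m

Load 1 — point force P=19 kN at a=9/2 m (b=L-a=3/2):
  M_1 = Pbx/L  [x≤a] = 19·(3/2)·(12/5)/6 = 57/5 kN·m
Load 2 — triangular load w₀=-10 kN/m (0→w₀ over full span):
  M_2 = w₀Lx/6 - w₀x³/(6L) = (-10)·6·(12/5)/6 - (-10)·(12/5)³/(6·6) = -504/25 kN·m
Load 3 — uniform load w=7 kN/m over full span:
  M_3 = wx(L-x)/2 = 7·(12/5)·(6-(12/5))/2 = 756/25 kN·m
Superposition: M = Σ M_i = 537/25 kN·m ≈ 21.480000 kN·m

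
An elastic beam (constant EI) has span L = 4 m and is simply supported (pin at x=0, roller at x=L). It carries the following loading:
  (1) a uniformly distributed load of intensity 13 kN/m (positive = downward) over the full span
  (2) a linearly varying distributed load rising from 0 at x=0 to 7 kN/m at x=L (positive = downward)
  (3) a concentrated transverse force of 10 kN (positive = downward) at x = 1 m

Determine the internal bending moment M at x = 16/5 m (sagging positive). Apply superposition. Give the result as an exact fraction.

M(16/5) = 3002/125 kN·m

Load 1 — uniform load w=13 kN/m over full span:
  M_1 = wx(L-x)/2 = 13·(16/5)·(4-(16/5))/2 = 416/25 kN·m
Load 2 — triangular load w₀=7 kN/m (0→w₀ over full span):
  M_2 = w₀Lx/6 - w₀x³/(6L) = 7·4·(16/5)/6 - 7·(16/5)³/(6·4) = 672/125 kN·m
Load 3 — point force P=10 kN at a=1 m (b=L-a=3):
  M_3 = Pa(L-x)/L  [x>a] = 10·1·(4-(16/5))/4 = 2 kN·m
Superposition: M = Σ M_i = 3002/125 kN·m ≈ 24.016000 kN·m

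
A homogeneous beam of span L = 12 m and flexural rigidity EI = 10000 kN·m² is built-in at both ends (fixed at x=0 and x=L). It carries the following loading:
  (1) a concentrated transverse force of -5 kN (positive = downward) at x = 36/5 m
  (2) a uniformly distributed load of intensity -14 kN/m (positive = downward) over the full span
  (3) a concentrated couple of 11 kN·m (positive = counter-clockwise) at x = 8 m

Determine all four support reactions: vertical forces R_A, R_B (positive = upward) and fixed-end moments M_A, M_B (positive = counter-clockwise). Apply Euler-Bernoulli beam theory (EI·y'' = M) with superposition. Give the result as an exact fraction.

Load 1 — point force P=-5 kN at a=36/5 m (b=L-a=24/5):
  R_A = Pb²(3a+b)/L³ = (-5)·(24/5)²·(3·(36/5)+(24/5))/12³ = -44/25 kN
  M_A = Pab²/L² = (-5)·(36/5)·(24/5)²/12² = -144/25 kN·m
  R_B = Pa²(a+3b)/L³ = (-5)·(36/5)²·((36/5)+3·(24/5))/12³ = -81/25 kN
  M_B = -Pa²b/L² = -(-5)·(36/5)²·(24/5)/12² = 216/25 kN·m
Load 2 — uniform load w=-14 kN/m over full span:
  R_A = wL/2 = (-14)·12/2 = -84 kN
  M_A = wL²/12 = (-14)·12²/12 = -168 kN·m
  R_B = wL/2 = (-14)·12/2 = -84 kN
  M_B = -wL²/12 = -(-14)·12²/12 = 168 kN·m
Load 3 — applied couple M₀=11 kN·m at a=8 m (b=L-a=4):
  R_A = 6M₀ab/L³ = 6·11·8·4/12³ = 11/9 kN
  M_A = M₀b(2a-b)/L² = 11·4·(2·8-4)/12² = 11/3 kN·m
  R_B = -6M₀ab/L³ = -6·11·8·4/12³ = -11/9 kN
  M_B = M₀a(2b-a)/L² = 11·8·(2·4-8)/12² = 0 kN·m
Superposition: R_A = -19021/225 kN, M_A = -12757/75 kN·m, R_B = -19904/225 kN, M_B = 4416/25 kN·m

R_A = -19021/225 kN, M_A = -12757/75 kN·m, R_B = -19904/225 kN, M_B = 4416/25 kN·m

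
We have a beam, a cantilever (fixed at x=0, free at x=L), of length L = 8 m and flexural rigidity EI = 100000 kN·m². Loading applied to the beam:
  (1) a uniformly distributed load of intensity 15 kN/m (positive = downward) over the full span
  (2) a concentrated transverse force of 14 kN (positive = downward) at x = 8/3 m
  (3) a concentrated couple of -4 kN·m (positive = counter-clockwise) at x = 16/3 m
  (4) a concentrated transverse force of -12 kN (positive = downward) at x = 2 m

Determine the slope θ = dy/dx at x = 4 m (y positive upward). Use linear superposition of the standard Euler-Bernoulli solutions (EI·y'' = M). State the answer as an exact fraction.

Load 1 — uniform load w=15 kN/m over full span:
  θ_1 = -wx(x²-3Lx+3L²)/(6EI) = -15·4·(4²-3·8·4+3·8²)/(6·100000) = -7/625 rad
Load 2 — point force P=14 kN at a=8/3 m (b=L-a=16/3):
  θ_2 = -Pa²/(2EI)  [x>a] = -14·(8/3)²/(2·100000) = -14/28125 rad
Load 3 — applied couple M₀=-4 kN·m at a=16/3 m (b=L-a=8/3):
  θ_3 = M₀x/EI  [x≤a] = (-4)·4/100000 = -1/6250 rad
Load 4 — point force P=-12 kN at a=2 m (b=L-a=6):
  θ_4 = -Pa²/(2EI)  [x>a] = -(-12)·2²/(2·100000) = 3/12500 rad
Superposition: θ = Σ θ_i = -1307/112500 rad ≈ -0.011618 rad

θ(4) = -1307/112500 rad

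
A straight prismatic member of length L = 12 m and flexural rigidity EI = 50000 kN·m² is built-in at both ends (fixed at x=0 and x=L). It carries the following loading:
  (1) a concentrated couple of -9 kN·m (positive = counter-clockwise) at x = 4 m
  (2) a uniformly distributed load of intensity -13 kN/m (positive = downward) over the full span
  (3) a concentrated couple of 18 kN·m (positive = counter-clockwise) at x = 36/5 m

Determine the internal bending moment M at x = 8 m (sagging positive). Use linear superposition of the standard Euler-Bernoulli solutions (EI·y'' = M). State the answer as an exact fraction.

Load 1 — applied couple M₀=-9 kN·m at a=4 m (b=L-a=8):
  M_1 = R_Ax - M_A - M₀  [x>a] with R_A=-1, M_A=0 = (-1)·8 - 0 - (-9) = 1 kN·m
Load 2 — uniform load w=-13 kN/m over full span:
  M_2 = wLx/2 - wL²/12 - wx²/2 = (-13)·12·8/2 - (-13)·12²/12 - (-13)·8²/2 = -52 kN·m
Load 3 — applied couple M₀=18 kN·m at a=36/5 m (b=L-a=24/5):
  M_3 = R_Ax - M_A - M₀  [x>a] with R_A=54/25, M_A=144/25 = (54/25)·8 - (144/25) - 18 = -162/25 kN·m
Superposition: M = Σ M_i = -1437/25 kN·m ≈ -57.480000 kN·m

M(8) = -1437/25 kN·m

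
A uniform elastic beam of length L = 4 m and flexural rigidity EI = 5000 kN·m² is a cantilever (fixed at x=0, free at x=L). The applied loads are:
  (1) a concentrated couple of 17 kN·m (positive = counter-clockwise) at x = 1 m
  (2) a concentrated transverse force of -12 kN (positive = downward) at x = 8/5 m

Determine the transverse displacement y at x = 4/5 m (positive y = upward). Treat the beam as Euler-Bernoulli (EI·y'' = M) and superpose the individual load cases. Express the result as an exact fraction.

Load 1 — applied couple M₀=17 kN·m at a=1 m (b=L-a=3):
  y_1 = M₀x²/(2EI)  [x≤a] = 17·(4/5)²/(2·5000) = 17/15625 m
Load 2 — point force P=-12 kN at a=8/5 m (b=L-a=12/5):
  y_2 = -Px²(3a-x)/(6EI)  [x≤a] = -(-12)·(4/5)²·(3·(8/5)-(4/5))/(6·5000) = 16/15625 m
Superposition: y = Σ y_i = 33/15625 m ≈ 0.002112 m

y(4/5) = 33/15625 m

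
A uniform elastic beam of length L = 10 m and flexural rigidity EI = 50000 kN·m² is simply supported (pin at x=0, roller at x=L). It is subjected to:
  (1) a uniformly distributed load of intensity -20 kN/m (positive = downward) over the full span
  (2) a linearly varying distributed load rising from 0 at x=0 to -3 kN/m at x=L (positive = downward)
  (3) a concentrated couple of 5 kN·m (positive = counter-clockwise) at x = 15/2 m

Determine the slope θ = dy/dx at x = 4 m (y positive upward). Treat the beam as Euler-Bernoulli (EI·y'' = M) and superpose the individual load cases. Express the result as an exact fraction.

Load 1 — uniform load w=-20 kN/m over full span:
  θ_1 = -w(L³-6Lx²+4x³)/(24EI) = -(-20)·(10³-6·10·4²+4·4³)/(24·50000) = 37/7500 rad
Load 2 — triangular load w₀=-3 kN/m (0→w₀ over full span):
  θ_2 = -w₀(7L⁴-30L²x²+15x⁴)/(360LEI) = -(-3)·(7·10⁴-30·10²·4²+15·4⁴)/(360·10·50000) = 323/750000 rad
Load 3 — applied couple M₀=5 kN·m at a=15/2 m (b=L-a=5/2):
  θ_3 = (M₀x²/(2L)+C₁)/EI  [x≤a] with C₁=M₀(3b²-L²)/(6L)=-325/48 = (5·4²/(2·10)+(-325/48))/50000 = -133/2400000 rad
Superposition: θ = Σ θ_i = 63703/12000000 rad ≈ 0.005309 rad

θ(4) = 63703/12000000 rad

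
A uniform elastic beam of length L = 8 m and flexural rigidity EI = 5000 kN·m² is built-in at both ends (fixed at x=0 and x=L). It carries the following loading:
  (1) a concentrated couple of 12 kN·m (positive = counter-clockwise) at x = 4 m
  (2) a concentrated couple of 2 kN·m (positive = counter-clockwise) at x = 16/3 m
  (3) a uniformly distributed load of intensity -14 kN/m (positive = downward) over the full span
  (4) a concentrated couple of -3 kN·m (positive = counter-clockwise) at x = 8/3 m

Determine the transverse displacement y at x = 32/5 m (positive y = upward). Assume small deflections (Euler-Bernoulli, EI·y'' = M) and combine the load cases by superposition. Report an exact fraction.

y(32/5) = 43808/3515625 m

Load 1 — applied couple M₀=12 kN·m at a=4 m (b=L-a=4):
  y_1 = (R_Ax³/6 - M_Ax²/2 - M₀(x-a)²/2)/EI  [x>a] with R_A=9/4, M_A=3 = ((9/4)·(32/5)³/6 - 3·(32/5)²/2 - 12·((32/5)-4)²/2)/5000 = 36/78125 m
Load 2 — applied couple M₀=2 kN·m at a=16/3 m (b=L-a=8/3):
  y_2 = (R_Ax³/6 - M_Ax²/2 - M₀(x-a)²/2)/EI  [x>a] with R_A=1/3, M_A=2/3 = ((1/3)·(32/5)³/6 - (2/3)·(32/5)²/2 - 2·((32/5)-(16/3))²/2)/5000 = -32/703125 m
Load 3 — uniform load w=-14 kN/m over full span:
  y_3 = -wx²(L-x)²/(24EI) = -(-14)·(32/5)²·(8-(32/5))²/(24·5000) = 14336/1171875 m
Load 4 — applied couple M₀=-3 kN·m at a=8/3 m (b=L-a=16/3):
  y_4 = (R_Ax³/6 - M_Ax²/2 - M₀(x-a)²/2)/EI  [x>a] with R_A=-1/2, M_A=0 = ((-1/2)·(32/5)³/6 - 0·(32/5)²/2 - (-3)·((32/5)-(8/3))²/2)/5000 = -44/234375 m
Superposition: y = Σ y_i = 43808/3515625 m ≈ 0.012461 m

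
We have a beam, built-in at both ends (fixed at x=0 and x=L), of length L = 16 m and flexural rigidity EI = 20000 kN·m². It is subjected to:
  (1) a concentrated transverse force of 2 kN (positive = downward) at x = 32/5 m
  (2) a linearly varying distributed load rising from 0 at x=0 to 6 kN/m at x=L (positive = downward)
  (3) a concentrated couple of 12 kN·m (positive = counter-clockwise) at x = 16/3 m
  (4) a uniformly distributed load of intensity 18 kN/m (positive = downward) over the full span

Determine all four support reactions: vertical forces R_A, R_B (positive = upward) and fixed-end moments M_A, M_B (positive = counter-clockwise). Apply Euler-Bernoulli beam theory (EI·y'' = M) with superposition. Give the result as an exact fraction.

Load 1 — point force P=2 kN at a=32/5 m (b=L-a=48/5):
  R_A = Pb²(3a+b)/L³ = 2·(48/5)²·(3·(32/5)+(48/5))/16³ = 162/125 kN
  M_A = Pab²/L² = 2·(32/5)·(48/5)²/16² = 576/125 kN·m
  R_B = Pa²(a+3b)/L³ = 2·(32/5)²·((32/5)+3·(48/5))/16³ = 88/125 kN
  M_B = -Pa²b/L² = -2·(32/5)²·(48/5)/16² = -384/125 kN·m
Load 2 — triangular load w₀=6 kN/m (0→w₀ over full span):
  R_A = 3w₀L/20 = 3·6·16/20 = 72/5 kN
  M_A = w₀L²/30 = 6·16²/30 = 256/5 kN·m
  R_B = 7w₀L/20 = 7·6·16/20 = 168/5 kN
  M_B = -w₀L²/20 = -6·16²/20 = -384/5 kN·m
Load 3 — applied couple M₀=12 kN·m at a=16/3 m (b=L-a=32/3):
  R_A = 6M₀ab/L³ = 6·12·(16/3)·(32/3)/16³ = 1 kN
  M_A = M₀b(2a-b)/L² = 12·(32/3)·(2·(16/3)-(32/3))/16² = 0 kN·m
  R_B = -6M₀ab/L³ = -6·12·(16/3)·(32/3)/16³ = -1 kN
  M_B = M₀a(2b-a)/L² = 12·(16/3)·(2·(32/3)-(16/3))/16² = 4 kN·m
Load 4 — uniform load w=18 kN/m over full span:
  R_A = wL/2 = 18·16/2 = 144 kN
  M_A = wL²/12 = 18·16²/12 = 384 kN·m
  R_B = wL/2 = 18·16/2 = 144 kN
  M_B = -wL²/12 = -18·16²/12 = -384 kN·m
Superposition: R_A = 20087/125 kN, M_A = 54976/125 kN·m, R_B = 22163/125 kN, M_B = -57484/125 kN·m

R_A = 20087/125 kN, M_A = 54976/125 kN·m, R_B = 22163/125 kN, M_B = -57484/125 kN·m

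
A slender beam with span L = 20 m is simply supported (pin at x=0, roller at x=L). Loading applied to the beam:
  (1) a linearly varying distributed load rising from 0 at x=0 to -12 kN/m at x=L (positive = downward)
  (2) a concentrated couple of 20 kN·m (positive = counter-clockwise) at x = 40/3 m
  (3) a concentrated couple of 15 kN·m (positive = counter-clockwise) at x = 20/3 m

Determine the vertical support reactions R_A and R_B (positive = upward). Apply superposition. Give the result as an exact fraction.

R_A = -153/4 kN, R_B = -327/4 kN

Load 1 — triangular load w₀=-12 kN/m (0→w₀ over full span):
  R_A = w₀L/6 = (-12)·20/6 = -40 kN
  R_B = w₀L/3 = (-12)·20/3 = -80 kN
Load 2 — applied couple M₀=20 kN·m at a=40/3 m (b=L-a=20/3):
  R_A = M₀/L = 20/20 = 1 kN
  R_B = -M₀/L = -20/20 = -1 kN
Load 3 — applied couple M₀=15 kN·m at a=20/3 m (b=L-a=40/3):
  R_A = M₀/L = 15/20 = 3/4 kN
  R_B = -M₀/L = -15/20 = -3/4 kN
Superposition: R_A = -153/4 kN, R_B = -327/4 kN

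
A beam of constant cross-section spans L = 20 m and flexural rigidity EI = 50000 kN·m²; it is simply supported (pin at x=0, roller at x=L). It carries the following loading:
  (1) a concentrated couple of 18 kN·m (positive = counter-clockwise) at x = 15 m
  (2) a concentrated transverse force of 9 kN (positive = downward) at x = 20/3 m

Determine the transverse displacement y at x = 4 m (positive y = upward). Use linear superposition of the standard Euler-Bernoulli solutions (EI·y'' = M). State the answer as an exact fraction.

y(4) = -45463/2250000 m

Load 1 — applied couple M₀=18 kN·m at a=15 m (b=L-a=5):
  y_1 = (M₀x³/(6L)+C₁x)/EI  [x≤a] with C₁=M₀(3b²-L²)/(6L)=-195/4 = (18·4³/(6·20)+(-195/4)·4)/50000 = -927/250000 m
Load 2 — point force P=9 kN at a=20/3 m (b=L-a=40/3):
  y_2 = -Pbx(L²-b²-x²)/(6LEI)  [x≤a] = -9·(40/3)·4·(20²-(40/3)²-4²)/(6·20·50000) = -464/28125 m
Superposition: y = Σ y_i = -45463/2250000 m ≈ -0.020206 m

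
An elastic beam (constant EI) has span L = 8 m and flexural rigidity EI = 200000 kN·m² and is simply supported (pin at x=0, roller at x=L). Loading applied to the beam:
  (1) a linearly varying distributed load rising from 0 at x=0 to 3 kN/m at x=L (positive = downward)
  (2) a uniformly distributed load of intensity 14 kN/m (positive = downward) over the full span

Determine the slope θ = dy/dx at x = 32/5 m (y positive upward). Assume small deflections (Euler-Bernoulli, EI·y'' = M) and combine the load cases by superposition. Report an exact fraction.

Load 1 — triangular load w₀=3 kN/m (0→w₀ over full span):
  θ_1 = -w₀(7L⁴-30L²x²+15x⁴)/(360LEI) = -3·(7·8⁴-30·8²·(32/5)²+15·(32/5)⁴)/(360·8·200000) = 757/5859375 rad
Load 2 — uniform load w=14 kN/m over full span:
  θ_2 = -w(L³-6Lx²+4x³)/(24EI) = -14·(8³-6·8·(32/5)²+4·(32/5)³)/(24·200000) = 462/390625 rad
Superposition: θ = Σ θ_i = 7687/5859375 rad ≈ 0.001312 rad

θ(32/5) = 7687/5859375 rad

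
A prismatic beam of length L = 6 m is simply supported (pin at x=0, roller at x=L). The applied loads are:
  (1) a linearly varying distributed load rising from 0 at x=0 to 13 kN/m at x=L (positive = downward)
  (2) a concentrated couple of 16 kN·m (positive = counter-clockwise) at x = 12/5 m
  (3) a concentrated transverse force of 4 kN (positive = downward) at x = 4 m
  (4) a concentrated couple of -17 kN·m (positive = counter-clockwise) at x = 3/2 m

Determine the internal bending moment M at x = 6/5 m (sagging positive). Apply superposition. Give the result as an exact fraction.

Load 1 — triangular load w₀=13 kN/m (0→w₀ over full span):
  M_1 = w₀Lx/6 - w₀x³/(6L) = 13·6·(6/5)/6 - 13·(6/5)³/(6·6) = 1872/125 kN·m
Load 2 — applied couple M₀=16 kN·m at a=12/5 m (b=L-a=18/5):
  M_2 = M₀x/L  [x≤a] = 16·(6/5)/6 = 16/5 kN·m
Load 3 — point force P=4 kN at a=4 m (b=L-a=2):
  M_3 = Pbx/L  [x≤a] = 4·2·(6/5)/6 = 8/5 kN·m
Load 4 — applied couple M₀=-17 kN·m at a=3/2 m (b=L-a=9/2):
  M_4 = M₀x/L  [x≤a] = (-17)·(6/5)/6 = -17/5 kN·m
Superposition: M = Σ M_i = 2047/125 kN·m ≈ 16.376000 kN·m

M(6/5) = 2047/125 kN·m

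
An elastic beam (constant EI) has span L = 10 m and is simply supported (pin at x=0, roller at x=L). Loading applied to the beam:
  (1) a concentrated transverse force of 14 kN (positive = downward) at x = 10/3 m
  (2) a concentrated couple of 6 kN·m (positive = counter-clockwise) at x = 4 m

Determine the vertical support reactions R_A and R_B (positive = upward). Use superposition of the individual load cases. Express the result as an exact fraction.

R_A = 149/15 kN, R_B = 61/15 kN

Load 1 — point force P=14 kN at a=10/3 m (b=L-a=20/3):
  R_A = Pb/L = 14·(20/3)/10 = 28/3 kN
  R_B = Pa/L = 14·(10/3)/10 = 14/3 kN
Load 2 — applied couple M₀=6 kN·m at a=4 m (b=L-a=6):
  R_A = M₀/L = 6/10 = 3/5 kN
  R_B = -M₀/L = -6/10 = -3/5 kN
Superposition: R_A = 149/15 kN, R_B = 61/15 kN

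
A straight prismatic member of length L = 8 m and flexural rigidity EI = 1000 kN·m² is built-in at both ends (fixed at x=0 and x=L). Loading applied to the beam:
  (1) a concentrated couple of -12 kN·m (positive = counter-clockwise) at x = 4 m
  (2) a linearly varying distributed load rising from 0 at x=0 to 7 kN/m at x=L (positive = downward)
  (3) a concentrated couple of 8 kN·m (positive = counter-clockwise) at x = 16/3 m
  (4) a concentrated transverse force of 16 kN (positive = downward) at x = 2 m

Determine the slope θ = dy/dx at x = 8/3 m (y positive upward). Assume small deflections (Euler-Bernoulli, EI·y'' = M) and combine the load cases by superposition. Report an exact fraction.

θ(8/3) = -2692/151875 rad

Load 1 — applied couple M₀=-12 kN·m at a=4 m (b=L-a=4):
  θ_1 = (R_Ax²/2 - M_Ax)/EI  [x≤a] with R_A=-9/4, M_A=-3 = ((-9/4)·(8/3)²/2 - (-3)·(8/3))/1000 = 0 rad
Load 2 — triangular load w₀=7 kN/m (0→w₀ over full span):
  θ_2 = -w₀(2x(L-x)(L-2x)(x+2L)+x²(L-x)²)/(120LEI) = -7·(2·(8/3)·(8-(8/3))·(8-2·(8/3))·((8/3)+2·8)+(8/3)²·(8-(8/3))²)/(120·8·1000) = -1792/151875 rad
Load 3 — applied couple M₀=8 kN·m at a=16/3 m (b=L-a=8/3):
  θ_3 = (R_Ax²/2 - M_Ax)/EI  [x≤a] with R_A=4/3, M_A=8/3 = ((4/3)·(8/3)²/2 - (8/3)·(8/3))/1000 = -8/3375 rad
Load 4 — point force P=16 kN at a=2 m (b=L-a=6):
  θ_4 = Pa²(L-x)(2bL-(3b+a)(L-x))/(2L³EI)  [x>a] = 16·2²·(8-(8/3))·(2·6·8-(3·6+2)·(8-(8/3)))/(2·8³·1000) = -4/1125 rad
Superposition: θ = Σ θ_i = -2692/151875 rad ≈ -0.017725 rad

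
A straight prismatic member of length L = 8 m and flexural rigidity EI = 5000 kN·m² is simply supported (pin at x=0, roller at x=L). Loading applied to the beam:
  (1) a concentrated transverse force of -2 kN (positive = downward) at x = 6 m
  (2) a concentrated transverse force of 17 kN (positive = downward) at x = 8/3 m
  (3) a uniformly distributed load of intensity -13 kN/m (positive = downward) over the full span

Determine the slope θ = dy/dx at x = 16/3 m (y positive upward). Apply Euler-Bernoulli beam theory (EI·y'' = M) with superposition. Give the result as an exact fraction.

θ(16/3) = -8267/405000 rad

Load 1 — point force P=-2 kN at a=6 m (b=L-a=2):
  θ_1 = -Pb(L²-b²-3x²)/(6LEI)  [x≤a] = -(-2)·2·(8²-2²-3·(16/3)²)/(6·8·5000) = -19/45000 rad
Load 2 — point force P=17 kN at a=8/3 m (b=L-a=16/3):
  θ_2 = -Pa(2L²-6Lx+3x²+a²)/(6LEI)  [x>a] = -17·(8/3)·(2·8²-6·8·(16/3)+3·(16/3)²+(8/3)²)/(6·8·5000) = 68/10125 rad
Load 3 — uniform load w=-13 kN/m over full span:
  θ_3 = -w(L³-6Lx²+4x³)/(24EI) = -(-13)·(8³-6·8·(16/3)²+4·(16/3)³)/(24·5000) = -1352/50625 rad
Superposition: θ = Σ θ_i = -8267/405000 rad ≈ -0.020412 rad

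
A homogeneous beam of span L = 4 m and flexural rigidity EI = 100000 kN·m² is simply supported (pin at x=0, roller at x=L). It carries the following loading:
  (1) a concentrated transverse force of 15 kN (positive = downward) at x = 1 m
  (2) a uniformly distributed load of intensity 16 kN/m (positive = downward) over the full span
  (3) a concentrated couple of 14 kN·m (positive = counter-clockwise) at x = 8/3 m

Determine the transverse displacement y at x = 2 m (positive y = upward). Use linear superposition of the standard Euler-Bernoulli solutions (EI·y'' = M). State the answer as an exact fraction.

Load 1 — point force P=15 kN at a=1 m (b=L-a=3):
  y_1 = -Pa(L-x)(2Lx-a²-x²)/(6LEI)  [x>a] = -15·1·(4-2)·(2·4·2-1²-2²)/(6·4·100000) = -11/80000 m
Load 2 — uniform load w=16 kN/m over full span:
  y_2 = -wx(L³-2Lx²+x³)/(24EI) = -16·2·(4³-2·4·2²+2³)/(24·100000) = -1/1875 m
Load 3 — applied couple M₀=14 kN·m at a=8/3 m (b=L-a=4/3):
  y_3 = (M₀x³/(6L)+C₁x)/EI  [x≤a] with C₁=M₀(3b²-L²)/(6L)=-56/9 = (14·2³/(6·4)+(-56/9)·2)/100000 = -7/90000 m
Superposition: y = Σ y_i = -539/720000 m ≈ -0.000749 m

y(2) = -539/720000 m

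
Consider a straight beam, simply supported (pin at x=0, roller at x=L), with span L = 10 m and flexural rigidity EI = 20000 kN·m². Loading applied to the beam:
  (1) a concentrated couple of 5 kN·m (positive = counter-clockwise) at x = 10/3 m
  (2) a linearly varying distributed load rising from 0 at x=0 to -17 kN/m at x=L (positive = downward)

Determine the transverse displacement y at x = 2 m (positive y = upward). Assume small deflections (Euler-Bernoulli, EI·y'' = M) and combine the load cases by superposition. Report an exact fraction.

Load 1 — applied couple M₀=5 kN·m at a=10/3 m (b=L-a=20/3):
  y_1 = (M₀x³/(6L)+C₁x)/EI  [x≤a] with C₁=M₀(3b²-L²)/(6L)=25/9 = (5·2³/(6·10)+(25/9)·2)/20000 = 7/22500 m
Load 2 — triangular load w₀=-17 kN/m (0→w₀ over full span):
  y_2 = -w₀x(7L⁴-10L²x²+3x⁴)/(360LEI) = -(-17)·2·(7·10⁴-10·10²·2²+3·2⁴)/(360·10·20000) = 1462/46875 m
Superposition: y = Σ y_i = 17719/562500 m ≈ 0.031500 m

y(2) = 17719/562500 m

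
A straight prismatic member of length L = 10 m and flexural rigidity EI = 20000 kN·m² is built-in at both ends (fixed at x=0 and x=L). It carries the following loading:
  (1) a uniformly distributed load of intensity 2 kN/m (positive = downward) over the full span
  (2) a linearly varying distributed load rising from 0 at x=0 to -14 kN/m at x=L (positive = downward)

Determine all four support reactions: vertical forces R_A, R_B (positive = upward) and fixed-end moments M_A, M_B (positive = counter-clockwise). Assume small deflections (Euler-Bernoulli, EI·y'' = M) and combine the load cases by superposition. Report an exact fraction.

Load 1 — uniform load w=2 kN/m over full span:
  R_A = wL/2 = 2·10/2 = 10 kN
  M_A = wL²/12 = 2·10²/12 = 50/3 kN·m
  R_B = wL/2 = 2·10/2 = 10 kN
  M_B = -wL²/12 = -2·10²/12 = -50/3 kN·m
Load 2 — triangular load w₀=-14 kN/m (0→w₀ over full span):
  R_A = 3w₀L/20 = 3·(-14)·10/20 = -21 kN
  M_A = w₀L²/30 = (-14)·10²/30 = -140/3 kN·m
  R_B = 7w₀L/20 = 7·(-14)·10/20 = -49 kN
  M_B = -w₀L²/20 = -(-14)·10²/20 = 70 kN·m
Superposition: R_A = -11 kN, M_A = -30 kN·m, R_B = -39 kN, M_B = 160/3 kN·m

R_A = -11 kN, M_A = -30 kN·m, R_B = -39 kN, M_B = 160/3 kN·m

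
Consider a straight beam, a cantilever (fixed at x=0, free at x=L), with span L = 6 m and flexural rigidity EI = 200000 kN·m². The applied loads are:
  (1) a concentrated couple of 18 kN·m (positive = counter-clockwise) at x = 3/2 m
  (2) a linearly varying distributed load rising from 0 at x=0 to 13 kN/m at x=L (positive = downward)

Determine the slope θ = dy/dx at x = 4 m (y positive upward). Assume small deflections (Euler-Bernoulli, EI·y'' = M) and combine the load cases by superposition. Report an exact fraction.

θ(4) = -2773/1800000 rad

Load 1 — applied couple M₀=18 kN·m at a=3/2 m (b=L-a=9/2):
  θ_1 = M₀a/EI  [x>a] = 18·(3/2)/200000 = 27/200000 rad
Load 2 — triangular load w₀=13 kN/m (0→w₀ over full span):
  θ_2 = (w₀Lx²/4-w₀L²x/3-w₀x⁴/(24L))/EI = (13·6·4²/4-13·6²·4/3-13·4⁴/(24·6))/200000 = -377/225000 rad
Superposition: θ = Σ θ_i = -2773/1800000 rad ≈ -0.001541 rad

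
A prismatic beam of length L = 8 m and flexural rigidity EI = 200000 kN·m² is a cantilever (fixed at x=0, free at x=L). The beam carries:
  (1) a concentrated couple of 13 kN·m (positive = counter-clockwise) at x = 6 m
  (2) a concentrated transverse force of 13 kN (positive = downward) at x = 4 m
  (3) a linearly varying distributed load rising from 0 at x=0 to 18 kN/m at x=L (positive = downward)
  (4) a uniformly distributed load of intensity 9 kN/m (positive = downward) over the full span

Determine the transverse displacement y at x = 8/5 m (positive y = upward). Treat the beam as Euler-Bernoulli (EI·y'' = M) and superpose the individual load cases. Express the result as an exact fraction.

Load 1 — applied couple M₀=13 kN·m at a=6 m (b=L-a=2):
  y_1 = M₀x²/(2EI)  [x≤a] = 13·(8/5)²/(2·200000) = 13/156250 m
Load 2 — point force P=13 kN at a=4 m (b=L-a=4):
  y_2 = -Px²(3a-x)/(6EI)  [x≤a] = -13·(8/5)²·(3·4-(8/5))/(6·200000) = -338/1171875 m
Load 3 — triangular load w₀=18 kN/m (0→w₀ over full span):
  y_3 = (w₀Lx³/12-w₀L²x²/6-w₀x⁵/(120L))/EI = (18·8·(8/5)³/12-18·8²·(8/5)²/6-18·(8/5)⁵/(120·8))/200000 = -108048/48828125 m
Load 4 — uniform load w=9 kN/m over full span:
  y_4 = -wx²(x²-4Lx+6L²)/(24EI) = -9·(8/5)²·((8/5)²-4·8·(8/5)+6·8²)/(24·200000) = -3144/1953125 m
Superposition: y = Σ y_i = -1180013/292968750 m ≈ -0.004028 m

y(8/5) = -1180013/292968750 m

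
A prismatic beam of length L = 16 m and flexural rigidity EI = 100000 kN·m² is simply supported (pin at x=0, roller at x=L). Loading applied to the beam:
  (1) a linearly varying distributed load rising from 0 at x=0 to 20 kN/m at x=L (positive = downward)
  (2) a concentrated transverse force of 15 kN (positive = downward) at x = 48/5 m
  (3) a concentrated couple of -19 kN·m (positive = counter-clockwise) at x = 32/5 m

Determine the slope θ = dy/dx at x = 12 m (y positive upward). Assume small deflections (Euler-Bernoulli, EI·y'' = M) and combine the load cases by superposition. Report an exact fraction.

Load 1 — triangular load w₀=20 kN/m (0→w₀ over full span):
  θ_1 = -w₀(7L⁴-30L²x²+15x⁴)/(360LEI) = -20·(7·16⁴-30·16²·12²+15·12⁴)/(360·16·100000) = 1313/112500 rad
Load 2 — point force P=15 kN at a=48/5 m (b=L-a=32/5):
  θ_2 = -Pa(2L²-6Lx+3x²+a²)/(6LEI)  [x>a] = -15·(48/5)·(2·16²-6·16·12+3·12²+(48/5)²)/(6·16·100000) = 543/312500 rad
Load 3 — applied couple M₀=-19 kN·m at a=32/5 m (b=L-a=48/5):
  θ_3 = (M₀x²/(2L)-M₀(x-a)+C₁)/EI  [x>a] with C₁=M₀(3b²-L²)/(6L)=-304/75 = ((-19)·12²/(2·16)-(-19)·(12-(32/5))+(-304/75))/100000 = 2527/15000000 rad
Superposition: θ = Σ θ_i = 610973/45000000 rad ≈ 0.013577 rad

θ(12) = 610973/45000000 rad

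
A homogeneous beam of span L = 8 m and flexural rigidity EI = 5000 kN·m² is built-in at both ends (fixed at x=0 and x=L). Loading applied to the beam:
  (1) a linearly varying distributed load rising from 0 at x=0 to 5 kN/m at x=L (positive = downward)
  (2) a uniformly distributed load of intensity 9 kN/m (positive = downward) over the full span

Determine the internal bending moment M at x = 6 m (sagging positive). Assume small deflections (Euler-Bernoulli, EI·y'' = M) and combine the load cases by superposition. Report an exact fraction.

M(6) = 53/6 kN·m

Load 1 — triangular load w₀=5 kN/m (0→w₀ over full span):
  M_1 = 3w₀Lx/20 - w₀L²/30 - w₀x³/(6L) = 3·5·8·6/20 - 5·8²/30 - 5·6³/(6·8) = 17/6 kN·m
Load 2 — uniform load w=9 kN/m over full span:
  M_2 = wLx/2 - wL²/12 - wx²/2 = 9·8·6/2 - 9·8²/12 - 9·6²/2 = 6 kN·m
Superposition: M = Σ M_i = 53/6 kN·m ≈ 8.833333 kN·m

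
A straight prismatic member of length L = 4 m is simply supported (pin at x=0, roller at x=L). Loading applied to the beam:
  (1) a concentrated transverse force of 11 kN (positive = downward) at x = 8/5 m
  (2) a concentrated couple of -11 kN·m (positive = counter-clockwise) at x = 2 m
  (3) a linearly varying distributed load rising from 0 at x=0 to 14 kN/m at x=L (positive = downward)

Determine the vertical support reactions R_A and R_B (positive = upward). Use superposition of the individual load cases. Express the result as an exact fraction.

R_A = 791/60 kN, R_B = 1549/60 kN

Load 1 — point force P=11 kN at a=8/5 m (b=L-a=12/5):
  R_A = Pb/L = 11·(12/5)/4 = 33/5 kN
  R_B = Pa/L = 11·(8/5)/4 = 22/5 kN
Load 2 — applied couple M₀=-11 kN·m at a=2 m (b=L-a=2):
  R_A = M₀/L = (-11)/4 = -11/4 kN
  R_B = -M₀/L = -(-11)/4 = 11/4 kN
Load 3 — triangular load w₀=14 kN/m (0→w₀ over full span):
  R_A = w₀L/6 = 14·4/6 = 28/3 kN
  R_B = w₀L/3 = 14·4/3 = 56/3 kN
Superposition: R_A = 791/60 kN, R_B = 1549/60 kN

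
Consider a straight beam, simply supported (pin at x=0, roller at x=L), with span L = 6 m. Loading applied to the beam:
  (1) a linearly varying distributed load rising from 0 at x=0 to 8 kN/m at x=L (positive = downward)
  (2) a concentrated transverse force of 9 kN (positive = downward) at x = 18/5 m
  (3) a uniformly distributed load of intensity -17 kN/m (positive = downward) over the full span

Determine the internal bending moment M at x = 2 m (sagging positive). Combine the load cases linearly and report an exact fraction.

M(2) = -2096/45 kN·m

Load 1 — triangular load w₀=8 kN/m (0→w₀ over full span):
  M_1 = w₀Lx/6 - w₀x³/(6L) = 8·6·2/6 - 8·2³/(6·6) = 128/9 kN·m
Load 2 — point force P=9 kN at a=18/5 m (b=L-a=12/5):
  M_2 = Pbx/L  [x≤a] = 9·(12/5)·2/6 = 36/5 kN·m
Load 3 — uniform load w=-17 kN/m over full span:
  M_3 = wx(L-x)/2 = (-17)·2·(6-2)/2 = -68 kN·m
Superposition: M = Σ M_i = -2096/45 kN·m ≈ -46.577778 kN·m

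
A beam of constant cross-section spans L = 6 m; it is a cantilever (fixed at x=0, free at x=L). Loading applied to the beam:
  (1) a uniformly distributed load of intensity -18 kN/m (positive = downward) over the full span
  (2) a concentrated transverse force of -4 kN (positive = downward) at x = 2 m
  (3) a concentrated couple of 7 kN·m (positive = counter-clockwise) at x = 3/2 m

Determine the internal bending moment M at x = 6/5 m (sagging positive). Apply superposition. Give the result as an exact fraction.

Load 1 — uniform load w=-18 kN/m over full span:
  M_1 = -w(L-x)²/2 = -(-18)·(6-(6/5))²/2 = 5184/25 kN·m
Load 2 — point force P=-4 kN at a=2 m (b=L-a=4):
  M_2 = -P(a-x)  [x≤a] = -(-4)·(2-(6/5)) = 16/5 kN·m
Load 3 — applied couple M₀=7 kN·m at a=3/2 m (b=L-a=9/2):
  M_3 = M₀  [x≤a] = 7 = 7 kN·m
Superposition: M = Σ M_i = 5439/25 kN·m ≈ 217.560000 kN·m

M(6/5) = 5439/25 kN·m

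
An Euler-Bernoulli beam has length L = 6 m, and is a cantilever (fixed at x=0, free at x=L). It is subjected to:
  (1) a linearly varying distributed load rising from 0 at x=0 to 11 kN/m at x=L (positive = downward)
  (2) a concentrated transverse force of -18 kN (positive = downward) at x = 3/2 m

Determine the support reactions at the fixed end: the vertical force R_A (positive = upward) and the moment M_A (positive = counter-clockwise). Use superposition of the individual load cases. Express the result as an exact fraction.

R_A = 15 kN, M_A = 105 kN·m

Load 1 — triangular load w₀=11 kN/m (0→w₀ over full span):
  R_A = w₀L/2 = 11·6/2 = 33 kN
  M_A = w₀L²/3 = 11·6²/3 = 132 kN·m
Load 2 — point force P=-18 kN at a=3/2 m (b=L-a=9/2):
  R_A = P = (-18) = -18 kN
  M_A = Pa = (-18)·(3/2) = -27 kN·m
Superposition: R_A = 15 kN, M_A = 105 kN·m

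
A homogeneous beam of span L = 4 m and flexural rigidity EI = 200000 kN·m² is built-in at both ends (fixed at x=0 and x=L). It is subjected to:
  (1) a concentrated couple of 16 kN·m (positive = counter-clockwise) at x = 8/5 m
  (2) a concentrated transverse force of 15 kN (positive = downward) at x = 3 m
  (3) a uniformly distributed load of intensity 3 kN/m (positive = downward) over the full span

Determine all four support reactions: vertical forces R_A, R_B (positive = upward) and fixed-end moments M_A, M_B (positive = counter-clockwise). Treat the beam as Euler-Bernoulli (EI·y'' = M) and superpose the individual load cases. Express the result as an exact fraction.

Load 1 — applied couple M₀=16 kN·m at a=8/5 m (b=L-a=12/5):
  R_A = 6M₀ab/L³ = 6·16·(8/5)·(12/5)/4³ = 144/25 kN
  M_A = M₀b(2a-b)/L² = 16·(12/5)·(2·(8/5)-(12/5))/4² = 48/25 kN·m
  R_B = -6M₀ab/L³ = -6·16·(8/5)·(12/5)/4³ = -144/25 kN
  M_B = M₀a(2b-a)/L² = 16·(8/5)·(2·(12/5)-(8/5))/4² = 128/25 kN·m
Load 2 — point force P=15 kN at a=3 m (b=L-a=1):
  R_A = Pb²(3a+b)/L³ = 15·1²·(3·3+1)/4³ = 75/32 kN
  M_A = Pab²/L² = 15·3·1²/4² = 45/16 kN·m
  R_B = Pa²(a+3b)/L³ = 15·3²·(3+3·1)/4³ = 405/32 kN
  M_B = -Pa²b/L² = -15·3²·1/4² = -135/16 kN·m
Load 3 — uniform load w=3 kN/m over full span:
  R_A = wL/2 = 3·4/2 = 6 kN
  M_A = wL²/12 = 3·4²/12 = 4 kN·m
  R_B = wL/2 = 3·4/2 = 6 kN
  M_B = -wL²/12 = -3·4²/12 = -4 kN·m
Superposition: R_A = 11283/800 kN, M_A = 3493/400 kN·m, R_B = 10317/800 kN, M_B = -2927/400 kN·m

R_A = 11283/800 kN, M_A = 3493/400 kN·m, R_B = 10317/800 kN, M_B = -2927/400 kN·m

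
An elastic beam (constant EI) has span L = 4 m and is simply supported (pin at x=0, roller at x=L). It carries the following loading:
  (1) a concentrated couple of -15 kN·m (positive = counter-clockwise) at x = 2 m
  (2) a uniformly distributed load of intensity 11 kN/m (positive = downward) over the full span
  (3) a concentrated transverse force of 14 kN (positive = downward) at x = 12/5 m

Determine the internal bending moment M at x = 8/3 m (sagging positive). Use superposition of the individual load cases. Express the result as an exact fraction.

M(8/3) = 1609/45 kN·m

Load 1 — applied couple M₀=-15 kN·m at a=2 m (b=L-a=2):
  M_1 = M₀x/L - M₀  [x>a] = (-15)·(8/3)/4 - (-15) = 5 kN·m
Load 2 — uniform load w=11 kN/m over full span:
  M_2 = wx(L-x)/2 = 11·(8/3)·(4-(8/3))/2 = 176/9 kN·m
Load 3 — point force P=14 kN at a=12/5 m (b=L-a=8/5):
  M_3 = Pa(L-x)/L  [x>a] = 14·(12/5)·(4-(8/3))/4 = 56/5 kN·m
Superposition: M = Σ M_i = 1609/45 kN·m ≈ 35.755556 kN·m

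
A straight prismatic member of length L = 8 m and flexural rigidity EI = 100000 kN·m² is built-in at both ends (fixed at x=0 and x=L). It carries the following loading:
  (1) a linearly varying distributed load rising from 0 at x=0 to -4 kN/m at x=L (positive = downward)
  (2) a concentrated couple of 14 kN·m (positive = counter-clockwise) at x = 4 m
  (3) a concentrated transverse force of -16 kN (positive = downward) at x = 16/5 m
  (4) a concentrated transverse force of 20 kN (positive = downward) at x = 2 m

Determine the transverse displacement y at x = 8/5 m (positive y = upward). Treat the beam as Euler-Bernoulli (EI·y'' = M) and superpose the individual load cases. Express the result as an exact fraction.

y(8/5) = 6206/146484375 m

Load 1 — triangular load w₀=-4 kN/m (0→w₀ over full span):
  y_1 = -w₀x²(L-x)²(x+2L)/(120LEI) = -(-4)·(8/5)²·(8-(8/5))²·((8/5)+2·8)/(120·8·100000) = 11264/146484375 m
Load 2 — applied couple M₀=14 kN·m at a=4 m (b=L-a=4):
  y_2 = (R_Ax³/6 - M_Ax²/2)/EI  [x≤a] with R_A=21/8, M_A=7/2 = ((21/8)·(8/5)³/6 - (7/2)·(8/5)²/2)/100000 = -21/781250 m
Load 3 — point force P=-16 kN at a=16/5 m (b=L-a=24/5):
  y_3 = -Pb²x²(3aL-(3a+b)x)/(6L³EI)  [x≤a] = -(-16)·(24/5)²·(8/5)²·(3·(16/5)·8-(3·(16/5)+(24/5))·(8/5))/(6·8³·100000) = 8064/48828125 m
Load 4 — point force P=20 kN at a=2 m (b=L-a=6):
  y_4 = -Pb²x²(3aL-(3a+b)x)/(6L³EI)  [x≤a] = -20·6²·(8/5)²·(3·2·8-(3·2+6)·(8/5))/(6·8³·100000) = -27/156250 m
Superposition: y = Σ y_i = 6206/146484375 m ≈ 0.000042 m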